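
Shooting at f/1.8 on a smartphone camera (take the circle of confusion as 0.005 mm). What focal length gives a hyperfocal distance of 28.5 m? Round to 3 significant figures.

From H = f²/(N·c) + f, with f ≪ H: f ≈ √(H·N·c) = √(28500 × 1.8 × 0.005) = √256.50 ≈ 16.02 mm.
The +f correction barely moves this — solving exactly, f² + N·c·f − N·c·H = 0 ⇒ f = (−N·c + √((N·c)² + 4·N·c·H))/2 = (−0.009 + √1026.0)/2 ≈ 16.011 mm, so f ≈ 16.0 mm.

16.0 mm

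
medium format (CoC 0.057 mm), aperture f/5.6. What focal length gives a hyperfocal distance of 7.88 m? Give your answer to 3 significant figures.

50.0 mm

From H = f²/(N·c) + f, with f ≪ H: f ≈ √(H·N·c) = √(7880 × 5.6 × 0.057) = √2515.3 ≈ 50.15 mm.
Exact: f² + N·c·f − N·c·H = 0 ⇒ f = (−N·c + √((N·c)² + 4·N·c·H))/2 = (−0.3192 + √10061)/2 ≈ 49.993 mm ≈ 50.0 mm.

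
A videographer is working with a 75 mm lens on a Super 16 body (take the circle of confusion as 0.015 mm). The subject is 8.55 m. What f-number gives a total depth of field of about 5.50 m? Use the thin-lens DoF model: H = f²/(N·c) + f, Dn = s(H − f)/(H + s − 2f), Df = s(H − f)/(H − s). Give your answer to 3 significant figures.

f/13

Write h = H − f = f²/(N·c). The thin-lens limits are Dn = s·h/(h + (s−f)) and Df = s·h/(h − (s−f)), so DoF = Df − Dn = 2·s·(s−f)·h / (h² − (s−f)²).
That is a quadratic in h: DoF·h² − 2·s·(s−f)·h − DoF·(s−f)² = 0 ⇒ h = (s−f)·(s + √(s² + DoF²)) / DoF = 8475 × (8550 + √(8550² + 5500²)) / 5500 = 8475 × (8550 + 10166.2) / 5500 ≈ 28840 mm.
Then N = f²/(c·h) = 75² / (0.015 × 28840) = 5625 / 432.60 ≈ 13.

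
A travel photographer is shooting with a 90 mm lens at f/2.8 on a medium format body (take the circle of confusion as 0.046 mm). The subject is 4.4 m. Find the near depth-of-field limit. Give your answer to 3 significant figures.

Hyperfocal distance H = f²/(N·c) + f = 90²/(2.8 × 0.046) + 90 = 8100/0.1288 + 90 ≈ 62978.2 mm ≈ 62.98 m.
Near limit Dn = s·(H − f)/(H + s − 2f) = 4400 × (62978.2 − 90) / (62978.2 + 4400 − 2 × 90) = 4400 × 62888.2 / 67198.2 ≈ 4117.8 mm ≈ 4.12 m.

4.12 m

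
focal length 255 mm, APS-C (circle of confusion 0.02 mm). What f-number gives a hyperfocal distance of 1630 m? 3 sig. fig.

f/1.99

Rearrange H = f²/(N·c) + f for N: N = f² / ((H − f)·c).
N = 255² / ((1630000 − 255) × 0.02) = 65025 / 32595 ≈ 1.99.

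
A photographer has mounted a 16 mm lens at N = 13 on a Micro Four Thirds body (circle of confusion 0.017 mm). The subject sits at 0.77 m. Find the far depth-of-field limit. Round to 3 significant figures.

2.21 m

Hyperfocal distance H = f²/(N·c) + f = 16²/(13 × 0.017) + 16 = 256/0.221 + 16 ≈ 1174.4 mm ≈ 1.174 m.
Far limit Df = s·(H − f)/(H − s) = 770 × (1174.4 − 16) / (1174.4 − 770) = 770 × 1158.4 / 404.4 ≈ 2205.8 mm ≈ 2.21 m.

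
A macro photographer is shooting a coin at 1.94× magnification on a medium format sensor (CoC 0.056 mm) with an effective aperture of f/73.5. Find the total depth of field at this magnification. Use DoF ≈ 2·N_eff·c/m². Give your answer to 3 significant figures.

At magnification m, DoF ≈ 2·N_eff·c/m² = 2 × 73.5 × 0.056 / 1.94² = 8.232 / 3.764 ≈ 2.19 mm.

2.19 mm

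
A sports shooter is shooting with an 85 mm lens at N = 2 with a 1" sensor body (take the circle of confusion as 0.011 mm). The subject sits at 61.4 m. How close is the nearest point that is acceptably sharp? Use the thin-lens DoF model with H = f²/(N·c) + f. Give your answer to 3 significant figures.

51.7 m

Hyperfocal distance H = f²/(N·c) + f = 85²/(2 × 0.011) + 85 = 7225/0.022 + 85 ≈ 328494.1 mm ≈ 328.5 m.
Near limit Dn = s·(H − f)/(H + s − 2f) = 61400 × (328494.1 − 85) / (328494.1 + 61400 − 2 × 85) = 61400 × 328409.1 / 389724.1 ≈ 51740 mm ≈ 51.7 m.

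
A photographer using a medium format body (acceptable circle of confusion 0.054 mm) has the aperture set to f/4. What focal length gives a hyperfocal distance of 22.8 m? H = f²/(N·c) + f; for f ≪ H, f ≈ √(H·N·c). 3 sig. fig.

70.1 mm

From H = f²/(N·c) + f, with f ≪ H: f ≈ √(H·N·c) = √(22800 × 4 × 0.054) = √4924.8 ≈ 70.18 mm.
Exact: f² + N·c·f − N·c·H = 0 ⇒ f = (−N·c + √((N·c)² + 4·N·c·H))/2 = (−0.216 + √19699)/2 ≈ 70.069 mm ≈ 70.1 mm.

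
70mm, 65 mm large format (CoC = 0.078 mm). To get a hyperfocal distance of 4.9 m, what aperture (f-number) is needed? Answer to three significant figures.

Rearrange H = f²/(N·c) + f for N: N = f² / ((H − f)·c).
N = 70² / ((4900 − 70) × 0.078) = 4900 / 376.7 ≈ 13.

f/13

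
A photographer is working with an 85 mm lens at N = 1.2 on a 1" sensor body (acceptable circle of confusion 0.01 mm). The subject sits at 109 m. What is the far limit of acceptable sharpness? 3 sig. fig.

133 m

Hyperfocal distance H = f²/(N·c) + f = 85²/(1.2 × 0.01) + 85 = 7225/0.012 + 85 ≈ 602168.3 mm ≈ 602.2 m.
Far limit Df = s·(H − f)/(H − s) = 109000 × (602168.3 − 85) / (602168.3 − 109000) = 109000 × 602083.3 / 493168.3 ≈ 133072 mm ≈ 133 m.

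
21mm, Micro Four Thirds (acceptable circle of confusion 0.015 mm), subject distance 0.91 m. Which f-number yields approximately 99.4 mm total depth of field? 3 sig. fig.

f/1.80

Write h = H − f = f²/(N·c). The thin-lens limits are Dn = s·h/(h + (s−f)) and Df = s·h/(h − (s−f)), so DoF = Df − Dn = 2·s·(s−f)·h / (h² − (s−f)²).
That is a quadratic in h: DoF·h² − 2·s·(s−f)·h − DoF·(s−f)² = 0 ⇒ h = (s−f)·(s + √(s² + DoF²)) / DoF = 889 × (910 + √(910² + 99.4²)) / 99.4 = 889 × (910 + 915.413) / 99.4 ≈ 16326 mm.
Then N = f²/(c·h) = 21² / (0.015 × 16326) = 441 / 244.89 ≈ 1.80.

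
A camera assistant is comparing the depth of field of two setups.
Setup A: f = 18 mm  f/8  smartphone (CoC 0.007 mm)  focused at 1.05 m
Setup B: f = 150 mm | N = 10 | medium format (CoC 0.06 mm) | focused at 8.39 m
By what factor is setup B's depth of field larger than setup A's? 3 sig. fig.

Setup A: H = 18²/(8×0.007) + 18 ≈ 5803.7 mm; DoF = Df − Dn = 1277.95 − 891.06 ≈ 386.89 mm.
Setup B: H = 150²/(10×0.06) + 150 ≈ 37650.0 mm; DoF = Df − Dn = 10752.7 − 6878.6 ≈ 3874.1 mm.
Ratio = 3874.1 / 386.89 ≈ 10.0.

10.0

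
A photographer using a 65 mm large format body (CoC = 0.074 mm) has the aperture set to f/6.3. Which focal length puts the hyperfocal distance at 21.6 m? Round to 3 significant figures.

From H = f²/(N·c) + f, with f ≪ H: f ≈ √(H·N·c) = √(21600 × 6.3 × 0.074) = √10070 ≈ 100.3 mm.
The +f correction barely moves this — solving exactly, f² + N·c·f − N·c·H = 0 ⇒ f = (−N·c + √((N·c)² + 4·N·c·H))/2 = (−0.4662 + √40280)/2 ≈ 100.12 mm, so f ≈ 100 mm.

100 mm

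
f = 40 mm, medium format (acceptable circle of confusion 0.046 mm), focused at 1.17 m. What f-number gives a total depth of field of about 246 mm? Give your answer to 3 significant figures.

f/3.20

Write h = H − f = f²/(N·c). The thin-lens limits are Dn = s·h/(h + (s−f)) and Df = s·h/(h − (s−f)), so DoF = Df − Dn = 2·s·(s−f)·h / (h² − (s−f)²).
That is a quadratic in h: DoF·h² − 2·s·(s−f)·h − DoF·(s−f)² = 0 ⇒ h = (s−f)·(s + √(s² + DoF²)) / DoF = 1130 × (1170 + √(1170² + 246²)) / 246 = 1130 × (1170 + 1195.58) / 246 ≈ 10866 mm.
Then N = f²/(c·h) = 40² / (0.046 × 10866) = 1600 / 499.85 ≈ 3.20.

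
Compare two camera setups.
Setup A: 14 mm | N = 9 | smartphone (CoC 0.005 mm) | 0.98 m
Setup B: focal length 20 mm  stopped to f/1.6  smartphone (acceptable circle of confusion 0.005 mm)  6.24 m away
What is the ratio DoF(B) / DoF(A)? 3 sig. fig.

3.45

Setup A: H = 14²/(9×0.005) + 14 ≈ 4369.6 mm; DoF = Df − Dn = 1259.29 − 802.10 ≈ 457.19 mm.
Setup B: H = 20²/(1.6×0.005) + 20 ≈ 50020.0 mm; DoF = Df − Dn = 7126.5 − 5549.6 ≈ 1576.9 mm.
Ratio = 1576.9 / 457.19 ≈ 3.45.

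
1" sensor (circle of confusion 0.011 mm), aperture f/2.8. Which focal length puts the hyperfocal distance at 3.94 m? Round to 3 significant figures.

From H = f²/(N·c) + f, with f ≪ H: f ≈ √(H·N·c) = √(3940 × 2.8 × 0.011) = √121.35 ≈ 11.02 mm.
The +f correction barely moves this — solving exactly, f² + N·c·f − N·c·H = 0 ⇒ f = (−N·c + √((N·c)² + 4·N·c·H))/2 = (−0.0308 + √485.41)/2 ≈ 11.001 mm, so f ≈ 11.0 mm.

11.0 mm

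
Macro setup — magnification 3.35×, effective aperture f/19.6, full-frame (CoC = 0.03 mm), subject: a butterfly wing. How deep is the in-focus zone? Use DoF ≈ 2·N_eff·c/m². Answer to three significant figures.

At magnification m, DoF ≈ 2·N_eff·c/m² = 2 × 19.6 × 0.03 / 3.35² = 1.176 / 11.22 ≈ 0.105 mm.

0.105 mm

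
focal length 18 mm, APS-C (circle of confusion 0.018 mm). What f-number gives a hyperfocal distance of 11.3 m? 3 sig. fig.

f/1.60

Rearrange H = f²/(N·c) + f for N: N = f² / ((H − f)·c).
N = 18² / ((11300 − 18) × 0.018) = 324 / 203.1 ≈ 1.60.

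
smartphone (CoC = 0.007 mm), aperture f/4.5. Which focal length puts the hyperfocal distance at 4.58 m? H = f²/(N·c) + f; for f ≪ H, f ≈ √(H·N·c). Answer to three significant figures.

12.0 mm

From H = f²/(N·c) + f, with f ≪ H: f ≈ √(H·N·c) = √(4580 × 4.5 × 0.007) = √144.27 ≈ 12.01 mm.
The +f correction barely moves this — solving exactly, f² + N·c·f − N·c·H = 0 ⇒ f = (−N·c + √((N·c)² + 4·N·c·H))/2 = (−0.0315 + √577.08)/2 ≈ 11.996 mm, so f ≈ 12.0 mm.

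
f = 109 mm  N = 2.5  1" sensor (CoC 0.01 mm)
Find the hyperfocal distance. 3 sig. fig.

475 m

Hyperfocal distance H = f²/(N·c) + f = 109²/(2.5 × 0.01) + 109 = 11881/0.025 + 109 ≈ 475349.0 mm ≈ 475 m.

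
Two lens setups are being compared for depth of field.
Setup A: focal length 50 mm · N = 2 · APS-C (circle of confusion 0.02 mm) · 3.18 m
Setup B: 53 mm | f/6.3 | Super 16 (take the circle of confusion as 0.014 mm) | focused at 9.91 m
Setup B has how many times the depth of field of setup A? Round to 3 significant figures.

21.2

Setup A: H = 50²/(2×0.02) + 50 ≈ 62550.0 mm; DoF = Df − Dn = 3347.65 − 3028.34 ≈ 319.31 mm.
Setup B: H = 53²/(6.3×0.014) + 53 ≈ 31901.1 mm; DoF = Df − Dn = 14351.9 − 7567.8 ≈ 6784.1 mm.
Ratio = 6784.1 / 319.31 ≈ 21.2.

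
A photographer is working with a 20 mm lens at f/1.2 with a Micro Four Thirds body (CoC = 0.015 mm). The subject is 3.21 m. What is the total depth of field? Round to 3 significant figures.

Hyperfocal distance H = f²/(N·c) + f = 20²/(1.2 × 0.015) + 20 = 400/0.018 + 20 ≈ 22242.2 mm ≈ 22.24 m.
Near limit Dn = s·(H − f)/(H + s − 2f) = 3210 × (22242.2 − 20) / (22242.2 + 3210 − 2 × 20) = 3210 × 22222.2 / 25412.2 ≈ 2807.05 mm.
Far limit Df = s·(H − f)/(H − s) = 3210 × (22242.2 − 20) / (22242.2 − 3210) = 3210 × 22222.2 / 19032.2 ≈ 3748.03 mm.
Depth of field = Df − Dn = 3748.03 − 2807.05 ≈ 940.98 mm ≈ 0.941 m.

0.941 m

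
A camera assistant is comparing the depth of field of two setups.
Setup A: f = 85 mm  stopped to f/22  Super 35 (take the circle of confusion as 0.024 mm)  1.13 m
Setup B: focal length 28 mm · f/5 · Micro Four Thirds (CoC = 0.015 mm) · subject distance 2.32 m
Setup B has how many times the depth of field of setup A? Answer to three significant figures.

Setup A: H = 85²/(22×0.024) + 85 ≈ 13768.7 mm; DoF = Df − Dn = 1223.43 − 1049.83 ≈ 173.60 mm.
Setup B: H = 28²/(5×0.015) + 28 ≈ 10481.3 mm; DoF = Df − Dn = 2971.5 − 1902.8 ≈ 1068.7 mm.
Ratio = 1068.7 / 173.60 ≈ 6.16.

6.16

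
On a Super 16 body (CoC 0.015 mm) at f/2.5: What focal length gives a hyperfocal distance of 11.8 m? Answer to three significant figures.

From H = f²/(N·c) + f, with f ≪ H: f ≈ √(H·N·c) = √(11800 × 2.5 × 0.015) = √442.50 ≈ 21.04 mm.
The +f correction barely moves this — solving exactly, f² + N·c·f − N·c·H = 0 ⇒ f = (−N·c + √((N·c)² + 4·N·c·H))/2 = (−0.0375 + √1770.0)/2 ≈ 21.017 mm, so f ≈ 21.0 mm.

21.0 mm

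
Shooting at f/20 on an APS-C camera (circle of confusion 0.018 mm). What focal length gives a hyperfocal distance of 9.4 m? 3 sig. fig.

From H = f²/(N·c) + f, with f ≪ H: f ≈ √(H·N·c) = √(9400 × 20 × 0.018) = √3384.0 ≈ 58.17 mm.
Exact: f² + N·c·f − N·c·H = 0 ⇒ f = (−N·c + √((N·c)² + 4·N·c·H))/2 = (−0.36 + √13536)/2 ≈ 57.992 mm ≈ 58.0 mm.

58.0 mm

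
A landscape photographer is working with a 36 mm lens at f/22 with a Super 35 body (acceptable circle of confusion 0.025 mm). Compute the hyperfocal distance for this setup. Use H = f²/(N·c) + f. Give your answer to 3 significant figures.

2.39 m

Hyperfocal distance H = f²/(N·c) + f = 36²/(22 × 0.025) + 36 = 1296/0.55 + 36 ≈ 2392.4 mm ≈ 2.39 m.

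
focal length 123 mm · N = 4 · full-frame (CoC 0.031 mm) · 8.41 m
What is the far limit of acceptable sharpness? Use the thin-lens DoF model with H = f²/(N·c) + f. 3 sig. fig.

9.02 m

Hyperfocal distance H = f²/(N·c) + f = 123²/(4 × 0.031) + 123 = 15129/0.124 + 123 ≈ 122131.1 mm ≈ 122.1 m.
Far limit Df = s·(H − f)/(H − s) = 8410 × (122131.1 − 123) / (122131.1 − 8410) = 8410 × 122008.1 / 113721.1 ≈ 9022.8 mm ≈ 9.02 m.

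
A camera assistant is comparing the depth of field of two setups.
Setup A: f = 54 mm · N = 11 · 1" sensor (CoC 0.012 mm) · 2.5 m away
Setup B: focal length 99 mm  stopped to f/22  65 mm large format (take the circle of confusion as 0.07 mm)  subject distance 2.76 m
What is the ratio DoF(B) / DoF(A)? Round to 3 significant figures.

Setup A: H = 54²/(11×0.012) + 54 ≈ 22144.9 mm; DoF = Df − Dn = 2811.28 − 2250.78 ≈ 560.50 mm.
Setup B: H = 99²/(22×0.07) + 99 ≈ 6463.3 mm; DoF = Df − Dn = 4743.2 − 1946.2 ≈ 2797.0 mm.
Ratio = 2797.0 / 560.50 ≈ 4.99.

4.99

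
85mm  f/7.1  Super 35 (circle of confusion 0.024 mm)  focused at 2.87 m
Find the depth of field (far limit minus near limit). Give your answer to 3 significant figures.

Hyperfocal distance H = f²/(N·c) + f = 85²/(7.1 × 0.024) + 85 = 7225/0.1704 + 85 ≈ 42485.2 mm ≈ 42.49 m.
Near limit Dn = s·(H − f)/(H + s − 2f) = 2870 × (42485.2 − 85) / (42485.2 + 2870 − 2 × 85) = 2870 × 42400.2 / 45185.2 ≈ 2693.11 mm.
Far limit Df = s·(H − f)/(H − s) = 2870 × (42485.2 − 85) / (42485.2 − 2870) = 2870 × 42400.2 / 39615.2 ≈ 3071.76 mm.
Depth of field = Df − Dn = 3071.76 − 2693.11 ≈ 378.65 mm.

379 mm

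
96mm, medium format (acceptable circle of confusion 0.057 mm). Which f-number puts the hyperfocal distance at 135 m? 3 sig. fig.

f/1.20

Rearrange H = f²/(N·c) + f for N: N = f² / ((H − f)·c).
N = 96² / ((135000 − 96) × 0.057) = 9216 / 7690 ≈ 1.20.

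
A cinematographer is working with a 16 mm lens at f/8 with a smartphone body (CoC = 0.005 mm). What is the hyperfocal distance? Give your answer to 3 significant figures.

6.42 m

Hyperfocal distance H = f²/(N·c) + f = 16²/(8 × 0.005) + 16 = 256/0.04 + 16 ≈ 6416.0 mm ≈ 6.42 m.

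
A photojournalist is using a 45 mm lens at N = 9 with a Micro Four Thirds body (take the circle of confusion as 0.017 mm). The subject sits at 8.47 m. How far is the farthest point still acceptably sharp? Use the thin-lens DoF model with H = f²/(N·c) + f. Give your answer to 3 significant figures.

23.3 m

Hyperfocal distance H = f²/(N·c) + f = 45²/(9 × 0.017) + 45 = 2025/0.153 + 45 ≈ 13280.3 mm ≈ 13.28 m.
Far limit Df = s·(H − f)/(H − s) = 8470 × (13280.3 − 45) / (13280.3 − 8470) = 8470 × 13235.3 / 4810.3 ≈ 23305 mm ≈ 23.3 m.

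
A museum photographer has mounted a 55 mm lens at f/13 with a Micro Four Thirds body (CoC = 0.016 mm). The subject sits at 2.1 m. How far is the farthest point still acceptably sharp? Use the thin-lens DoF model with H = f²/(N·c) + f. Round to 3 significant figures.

2.44 m

Hyperfocal distance H = f²/(N·c) + f = 55²/(13 × 0.016) + 55 = 3025/0.208 + 55 ≈ 14598.3 mm ≈ 14.60 m.
Far limit Df = s·(H − f)/(H − s) = 2100 × (14598.3 − 55) / (14598.3 − 2100) = 2100 × 14543.3 / 12498.3 ≈ 2443.6 mm ≈ 2.44 m.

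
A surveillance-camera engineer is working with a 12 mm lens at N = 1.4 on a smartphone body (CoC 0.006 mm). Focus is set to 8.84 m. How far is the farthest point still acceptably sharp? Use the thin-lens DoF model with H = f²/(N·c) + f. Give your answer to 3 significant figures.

18.2 m

Hyperfocal distance H = f²/(N·c) + f = 12²/(1.4 × 0.006) + 12 = 144/0.0084 + 12 ≈ 17154.9 mm ≈ 17.15 m.
Far limit Df = s·(H − f)/(H − s) = 8840 × (17154.9 − 12) / (17154.9 − 8840) = 8840 × 17142.9 / 8314.9 ≈ 18226 mm ≈ 18.2 m.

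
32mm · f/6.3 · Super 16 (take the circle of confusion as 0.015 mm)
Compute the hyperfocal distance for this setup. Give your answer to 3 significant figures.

10.9 m

Hyperfocal distance H = f²/(N·c) + f = 32²/(6.3 × 0.015) + 32 = 1024/0.0945 + 32 ≈ 10868.0 mm ≈ 10.9 m.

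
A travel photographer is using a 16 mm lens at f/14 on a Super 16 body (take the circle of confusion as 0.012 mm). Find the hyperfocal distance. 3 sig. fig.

Hyperfocal distance H = f²/(N·c) + f = 16²/(14 × 0.012) + 16 = 256/0.168 + 16 ≈ 1539.8 mm ≈ 1.54 m.

1.54 m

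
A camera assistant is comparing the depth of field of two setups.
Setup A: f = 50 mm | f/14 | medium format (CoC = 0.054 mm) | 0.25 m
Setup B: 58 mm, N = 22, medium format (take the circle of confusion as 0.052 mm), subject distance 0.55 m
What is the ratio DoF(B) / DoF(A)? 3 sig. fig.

Setup A: H = 50²/(14×0.054) + 50 ≈ 3356.9 mm; DoF = Df − Dn = 266.093 − 235.742 ≈ 30.351 mm.
Setup B: H = 58²/(22×0.052) + 58 ≈ 2998.6 mm; DoF = Df − Dn = 660.51 − 471.17 ≈ 189.34 mm.
Ratio = 189.34 / 30.351 ≈ 6.24.

6.24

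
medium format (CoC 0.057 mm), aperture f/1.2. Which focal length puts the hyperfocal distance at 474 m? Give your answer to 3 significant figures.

From H = f²/(N·c) + f, with f ≪ H: f ≈ √(H·N·c) = √(474000 × 1.2 × 0.057) = √32422 ≈ 180.1 mm.
The +f correction barely moves this — solving exactly, f² + N·c·f − N·c·H = 0 ⇒ f = (−N·c + √((N·c)² + 4·N·c·H))/2 = (−0.0684 + √129686)/2 ≈ 180.03 mm, so f ≈ 180 mm.

180 mm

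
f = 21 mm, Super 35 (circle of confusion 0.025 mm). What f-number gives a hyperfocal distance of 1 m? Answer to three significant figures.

Rearrange H = f²/(N·c) + f for N: N = f² / ((H − f)·c).
N = 21² / ((1000 − 21) × 0.025) = 441 / 24.48 ≈ 18.

f/18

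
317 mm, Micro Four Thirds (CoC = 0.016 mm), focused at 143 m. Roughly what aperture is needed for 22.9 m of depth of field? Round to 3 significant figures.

Write h = H − f = f²/(N·c). The thin-lens limits are Dn = s·h/(h + (s−f)) and Df = s·h/(h − (s−f)), so DoF = Df − Dn = 2·s·(s−f)·h / (h² − (s−f)²).
That is a quadratic in h: DoF·h² − 2·s·(s−f)·h − DoF·(s−f)² = 0 ⇒ h = (s−f)·(s + √(s² + DoF²)) / DoF = 142683 × (143000 + √(143000² + 22900²)) / 22900 = 142683 × (143000 + 144822) / 22900 ≈ 1793332 mm.
Then N = f²/(c·h) = 317² / (0.016 × 1793332) = 100489 / 28693 ≈ 3.50.

f/3.50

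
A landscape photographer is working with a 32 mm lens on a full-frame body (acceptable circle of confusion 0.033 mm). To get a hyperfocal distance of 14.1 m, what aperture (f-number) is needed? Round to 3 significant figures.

Rearrange H = f²/(N·c) + f for N: N = f² / ((H − f)·c).
N = 32² / ((14100 − 32) × 0.033) = 1024 / 464.2 ≈ 2.21.

f/2.21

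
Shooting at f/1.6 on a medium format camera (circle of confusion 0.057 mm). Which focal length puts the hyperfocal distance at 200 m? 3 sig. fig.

From H = f²/(N·c) + f, with f ≪ H: f ≈ √(H·N·c) = √(200000 × 1.6 × 0.057) = √18240 ≈ 135.1 mm.
The +f correction barely moves this — solving exactly, f² + N·c·f − N·c·H = 0 ⇒ f = (−N·c + √((N·c)² + 4·N·c·H))/2 = (−0.0912 + √72960)/2 ≈ 135.01 mm, so f ≈ 135 mm.

135 mm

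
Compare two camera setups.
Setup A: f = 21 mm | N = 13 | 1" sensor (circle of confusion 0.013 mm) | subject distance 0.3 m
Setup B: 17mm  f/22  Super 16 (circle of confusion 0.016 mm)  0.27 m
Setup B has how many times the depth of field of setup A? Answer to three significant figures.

2.83

Setup A: H = 21²/(13×0.013) + 21 ≈ 2630.5 mm; DoF = Df − Dn = 335.916 − 271.023 ≈ 64.893 mm.
Setup B: H = 17²/(22×0.016) + 17 ≈ 838.0 mm; DoF = Df − Dn = 390.26 − 206.40 ≈ 183.86 mm.
Ratio = 183.86 / 64.893 ≈ 2.83.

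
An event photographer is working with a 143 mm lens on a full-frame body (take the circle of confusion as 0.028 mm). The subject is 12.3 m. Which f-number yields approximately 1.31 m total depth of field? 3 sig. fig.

Write h = H − f = f²/(N·c). The thin-lens limits are Dn = s·h/(h + (s−f)) and Df = s·h/(h − (s−f)), so DoF = Df − Dn = 2·s·(s−f)·h / (h² − (s−f)²).
That is a quadratic in h: DoF·h² − 2·s·(s−f)·h − DoF·(s−f)² = 0 ⇒ h = (s−f)·(s + √(s² + DoF²)) / DoF = 12157 × (12300 + √(12300² + 1310²)) / 1310 = 12157 × (12300 + 12369.6) / 1310 ≈ 228937 mm.
Then N = f²/(c·h) = 143² / (0.028 × 228937) = 20449 / 6410.2 ≈ 3.19.

f/3.19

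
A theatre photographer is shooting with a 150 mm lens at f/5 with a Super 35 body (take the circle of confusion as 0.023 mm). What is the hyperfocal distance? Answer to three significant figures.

196 m

Hyperfocal distance H = f²/(N·c) + f = 150²/(5 × 0.023) + 150 = 22500/0.115 + 150 ≈ 195802.2 mm ≈ 196 m.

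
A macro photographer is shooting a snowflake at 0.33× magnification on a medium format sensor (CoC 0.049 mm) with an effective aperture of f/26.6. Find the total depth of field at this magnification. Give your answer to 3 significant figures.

At magnification m, DoF ≈ 2·N_eff·c/m² = 2 × 26.6 × 0.049 / 0.33² = 2.607 / 0.1089 ≈ 23.9 mm.

23.9 mm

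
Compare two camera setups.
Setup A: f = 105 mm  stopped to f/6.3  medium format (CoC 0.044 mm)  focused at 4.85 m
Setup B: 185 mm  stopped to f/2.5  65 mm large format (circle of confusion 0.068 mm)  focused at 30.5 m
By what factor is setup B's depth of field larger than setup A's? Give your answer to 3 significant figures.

Setup A: H = 105²/(6.3×0.044) + 105 ≈ 39877.7 mm; DoF = Df − Dn = 5507.0 − 4333.1 ≈ 1173.9 mm.
Setup B: H = 185²/(2.5×0.068) + 185 ≈ 201508.5 mm; DoF = Df − Dn = 35906.8 − 26508.4 ≈ 9398.4 mm.
Ratio = 9398.4 / 1173.9 ≈ 8.01.

8.01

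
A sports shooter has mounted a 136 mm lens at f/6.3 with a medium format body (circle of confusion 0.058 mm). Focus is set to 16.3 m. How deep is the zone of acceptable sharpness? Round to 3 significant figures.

Hyperfocal distance H = f²/(N·c) + f = 136²/(6.3 × 0.058) + 136 = 18496/0.3654 + 136 ≈ 50754.5 mm ≈ 50.75 m.
Near limit Dn = s·(H − f)/(H + s − 2f) = 16300 × (50754.5 − 136) / (50754.5 + 16300 − 2 × 136) = 16300 × 50618.5 / 66782.5 ≈ 12355 mm.
Far limit Df = s·(H − f)/(H − s) = 16300 × (50754.5 − 136) / (50754.5 − 16300) = 16300 × 50618.5 / 34454.5 ≈ 23947 mm.
Depth of field = Df − Dn = 23947 − 12355 ≈ 11592 mm ≈ 11.6 m.

11.6 m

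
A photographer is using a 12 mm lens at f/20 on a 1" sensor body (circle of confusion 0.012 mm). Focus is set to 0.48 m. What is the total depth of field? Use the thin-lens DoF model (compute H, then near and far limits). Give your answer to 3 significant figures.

1.91 m

Hyperfocal distance H = f²/(N·c) + f = 12²/(20 × 0.012) + 12 = 144/0.24 + 12 ≈ 612.0 mm ≈ 0.612 m.
Near limit Dn = s·(H − f)/(H + s − 2f) = 480 × (612.0 − 12) / (612.0 + 480 − 2 × 12) = 480 × 600.0 / 1068.0 ≈ 269.7 mm.
Far limit Df = s·(H − f)/(H − s) = 480 × (612.0 − 12) / (612.0 − 480) = 480 × 600.0 / 132.0 ≈ 2181.8 mm.
Depth of field = Df − Dn = 2181.8 − 269.7 ≈ 1912.1 mm ≈ 1.91 m.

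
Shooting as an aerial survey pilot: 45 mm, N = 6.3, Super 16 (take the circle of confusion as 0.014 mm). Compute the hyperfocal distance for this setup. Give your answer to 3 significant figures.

Hyperfocal distance H = f²/(N·c) + f = 45²/(6.3 × 0.014) + 45 = 2025/0.0882 + 45 ≈ 23004.2 mm ≈ 23.0 m.

23.0 m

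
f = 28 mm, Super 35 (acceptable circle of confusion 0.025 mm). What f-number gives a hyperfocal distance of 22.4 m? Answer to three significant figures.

Rearrange H = f²/(N·c) + f for N: N = f² / ((H − f)·c).
N = 28² / ((22400 − 28) × 0.025) = 784 / 559.3 ≈ 1.40.

f/1.40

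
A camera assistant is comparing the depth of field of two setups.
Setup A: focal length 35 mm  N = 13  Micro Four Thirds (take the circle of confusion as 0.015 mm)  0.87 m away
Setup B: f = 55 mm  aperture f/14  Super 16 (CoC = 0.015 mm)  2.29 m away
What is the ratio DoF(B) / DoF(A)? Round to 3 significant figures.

Setup A: H = 35²/(13×0.015) + 35 ≈ 6317.1 mm; DoF = Df − Dn = 1003.37 − 767.93 ≈ 235.44 mm.
Setup B: H = 55²/(14×0.015) + 55 ≈ 14459.8 mm; DoF = Df − Dn = 2710.56 − 1982.41 ≈ 728.15 mm.
Ratio = 728.15 / 235.44 ≈ 3.09.

3.09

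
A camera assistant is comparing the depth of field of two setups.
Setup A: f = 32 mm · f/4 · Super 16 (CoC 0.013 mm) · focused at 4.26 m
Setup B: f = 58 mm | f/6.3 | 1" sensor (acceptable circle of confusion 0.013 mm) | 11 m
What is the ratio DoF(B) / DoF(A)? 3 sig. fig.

Setup A: H = 32²/(4×0.013) + 32 ≈ 19724.3 mm; DoF = Df − Dn = 5424.7 − 3507.0 ≈ 1917.7 mm.
Setup B: H = 58²/(6.3×0.013) + 58 ≈ 41132.5 mm; DoF = Df − Dn = 14994.4 − 8686.1 ≈ 6308.3 mm.
Ratio = 6308.3 / 1917.7 ≈ 3.29.

3.29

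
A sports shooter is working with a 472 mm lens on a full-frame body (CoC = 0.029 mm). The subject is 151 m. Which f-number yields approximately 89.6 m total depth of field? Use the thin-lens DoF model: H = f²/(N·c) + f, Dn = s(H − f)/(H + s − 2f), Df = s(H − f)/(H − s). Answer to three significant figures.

Write h = H − f = f²/(N·c). The thin-lens limits are Dn = s·h/(h + (s−f)) and Df = s·h/(h − (s−f)), so DoF = Df − Dn = 2·s·(s−f)·h / (h² − (s−f)²).
That is a quadratic in h: DoF·h² − 2·s·(s−f)·h − DoF·(s−f)² = 0 ⇒ h = (s−f)·(s + √(s² + DoF²)) / DoF = 150528 × (151000 + √(151000² + 89600²)) / 89600 = 150528 × (151000 + 175582) / 89600 ≈ 548658 mm.
Then N = f²/(c·h) = 472² / (0.029 × 548658) = 222784 / 15911 ≈ 14.

f/14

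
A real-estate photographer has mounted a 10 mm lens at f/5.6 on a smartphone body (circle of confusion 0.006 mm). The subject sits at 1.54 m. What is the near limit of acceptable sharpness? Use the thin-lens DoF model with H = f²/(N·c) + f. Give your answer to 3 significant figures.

Hyperfocal distance H = f²/(N·c) + f = 10²/(5.6 × 0.006) + 10 = 100/0.0336 + 10 ≈ 2986.2 mm ≈ 2.986 m.
Near limit Dn = s·(H − f)/(H + s − 2f) = 1540 × (2986.2 − 10) / (2986.2 + 1540 − 2 × 10) = 1540 × 2976.2 / 4506.2 ≈ 1017.1 mm ≈ 1.02 m.

1.02 m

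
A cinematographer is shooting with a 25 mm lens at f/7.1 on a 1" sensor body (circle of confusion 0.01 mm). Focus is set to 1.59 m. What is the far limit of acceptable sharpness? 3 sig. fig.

1.93 m

Hyperfocal distance H = f²/(N·c) + f = 25²/(7.1 × 0.01) + 25 = 625/0.071 + 25 ≈ 8827.8 mm ≈ 8.828 m.
Far limit Df = s·(H − f)/(H − s) = 1590 × (8827.8 − 25) / (8827.8 − 1590) = 1590 × 8802.8 / 7237.8 ≈ 1933.8 mm ≈ 1.93 m.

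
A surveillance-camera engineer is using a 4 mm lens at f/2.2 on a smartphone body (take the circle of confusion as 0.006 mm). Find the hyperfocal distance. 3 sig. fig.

Hyperfocal distance H = f²/(N·c) + f = 4²/(2.2 × 0.006) + 4 = 16/0.0132 + 4 ≈ 1216.1 mm ≈ 1.22 m.

1.22 m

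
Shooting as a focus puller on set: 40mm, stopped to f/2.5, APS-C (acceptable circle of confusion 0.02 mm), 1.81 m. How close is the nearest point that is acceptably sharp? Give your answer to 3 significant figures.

1.72 m

Hyperfocal distance H = f²/(N·c) + f = 40²/(2.5 × 0.02) + 40 = 1600/0.05 + 40 ≈ 32040.0 mm ≈ 32.04 m.
Near limit Dn = s·(H − f)/(H + s − 2f) = 1810 × (32040.0 − 40) / (32040.0 + 1810 − 2 × 40) = 1810 × 32000.0 / 33770.0 ≈ 1715.1 mm ≈ 1.72 m.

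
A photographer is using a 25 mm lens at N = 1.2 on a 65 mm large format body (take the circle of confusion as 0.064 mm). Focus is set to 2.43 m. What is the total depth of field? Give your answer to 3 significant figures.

Hyperfocal distance H = f²/(N·c) + f = 25²/(1.2 × 0.064) + 25 = 625/0.0768 + 25 ≈ 8163.0 mm ≈ 8.163 m.
Near limit Dn = s·(H − f)/(H + s − 2f) = 2430 × (8163.0 − 25) / (8163.0 + 2430 − 2 × 25) = 2430 × 8138.0 / 10543.0 ≈ 1875.7 mm.
Far limit Df = s·(H − f)/(H − s) = 2430 × (8163.0 − 25) / (8163.0 − 2430) = 2430 × 8138.0 / 5733.0 ≈ 3449.4 mm.
Depth of field = Df − Dn = 3449.4 − 1875.7 ≈ 1573.7 mm ≈ 1.57 m.

1.57 m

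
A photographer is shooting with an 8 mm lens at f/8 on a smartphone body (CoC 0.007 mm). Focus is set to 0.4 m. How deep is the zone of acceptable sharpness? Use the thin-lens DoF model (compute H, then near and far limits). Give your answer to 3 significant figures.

311 mm

Hyperfocal distance H = f²/(N·c) + f = 8²/(8 × 0.007) + 8 = 64/0.056 + 8 ≈ 1150.9 mm ≈ 1.151 m.
Near limit Dn = s·(H − f)/(H + s − 2f) = 400 × (1150.9 − 8) / (1150.9 + 400 − 2 × 8) = 400 × 1142.9 / 1534.9 ≈ 297.84 mm.
Far limit Df = s·(H − f)/(H − s) = 400 × (1150.9 − 8) / (1150.9 − 400) = 400 × 1142.9 / 750.9 ≈ 608.83 mm.
Depth of field = Df − Dn = 608.83 − 297.84 ≈ 310.99 mm.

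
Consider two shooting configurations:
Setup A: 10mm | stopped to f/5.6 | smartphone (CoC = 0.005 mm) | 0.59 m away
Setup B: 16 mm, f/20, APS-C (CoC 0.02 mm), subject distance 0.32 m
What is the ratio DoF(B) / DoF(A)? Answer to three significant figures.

Setup A: H = 10²/(5.6×0.005) + 10 ≈ 3581.4 mm; DoF = Df − Dn = 704.39 − 507.57 ≈ 196.82 mm.
Setup B: H = 16²/(20×0.02) + 16 ≈ 656.0 mm; DoF = Df − Dn = 609.52 − 216.95 ≈ 392.57 mm.
Ratio = 392.57 / 196.82 ≈ 1.99.

1.99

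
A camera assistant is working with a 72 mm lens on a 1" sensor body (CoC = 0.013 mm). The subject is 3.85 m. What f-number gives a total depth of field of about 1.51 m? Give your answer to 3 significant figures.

Write h = H − f = f²/(N·c). The thin-lens limits are Dn = s·h/(h + (s−f)) and Df = s·h/(h − (s−f)), so DoF = Df − Dn = 2·s·(s−f)·h / (h² − (s−f)²).
That is a quadratic in h: DoF·h² − 2·s·(s−f)·h − DoF·(s−f)² = 0 ⇒ h = (s−f)·(s + √(s² + DoF²)) / DoF = 3778 × (3850 + √(3850² + 1510²)) / 1510 = 3778 × (3850 + 4135.53) / 1510 ≈ 19980 mm.
Then N = f²/(c·h) = 72² / (0.013 × 19980) = 5184 / 259.74 ≈ 20.

f/20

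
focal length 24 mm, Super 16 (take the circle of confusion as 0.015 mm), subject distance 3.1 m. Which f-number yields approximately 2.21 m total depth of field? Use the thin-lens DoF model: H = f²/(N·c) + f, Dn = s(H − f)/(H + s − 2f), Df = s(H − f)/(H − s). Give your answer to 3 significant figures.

Write h = H − f = f²/(N·c). The thin-lens limits are Dn = s·h/(h + (s−f)) and Df = s·h/(h − (s−f)), so DoF = Df − Dn = 2·s·(s−f)·h / (h² − (s−f)²).
That is a quadratic in h: DoF·h² − 2·s·(s−f)·h − DoF·(s−f)² = 0 ⇒ h = (s−f)·(s + √(s² + DoF²)) / DoF = 3076 × (3100 + √(3100² + 2210²)) / 2210 = 3076 × (3100 + 3807.11) / 2210 ≈ 9613.7 mm.
Then N = f²/(c·h) = 24² / (0.015 × 9613.7) = 576 / 144.21 ≈ 3.99.

f/3.99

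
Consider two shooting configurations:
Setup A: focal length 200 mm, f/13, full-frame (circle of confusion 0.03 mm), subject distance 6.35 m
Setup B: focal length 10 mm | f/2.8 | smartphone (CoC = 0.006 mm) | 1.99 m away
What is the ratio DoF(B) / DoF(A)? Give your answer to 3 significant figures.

Setup A: H = 200²/(13×0.03) + 200 ≈ 102764.1 mm; DoF = Df − Dn = 6755.05 − 5990.78 ≈ 764.27 mm.
Setup B: H = 10²/(2.8×0.006) + 10 ≈ 5962.4 mm; DoF = Df − Dn = 2981.9 − 1493.3 ≈ 1488.6 mm.
Ratio = 1488.6 / 764.27 ≈ 1.95.

1.95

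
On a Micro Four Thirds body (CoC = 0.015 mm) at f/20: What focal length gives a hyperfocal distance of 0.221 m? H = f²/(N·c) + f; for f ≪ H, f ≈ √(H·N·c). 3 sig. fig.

7.99 mm

From H = f²/(N·c) + f, with f ≪ H: f ≈ √(H·N·c) = √(221 × 20 × 0.015) = √66.300 ≈ 8.142 mm.
Exact: f² + N·c·f − N·c·H = 0 ⇒ f = (−N·c + √((N·c)² + 4·N·c·H))/2 = (−0.3 + √265.29)/2 ≈ 7.9939 mm ≈ 7.99 mm.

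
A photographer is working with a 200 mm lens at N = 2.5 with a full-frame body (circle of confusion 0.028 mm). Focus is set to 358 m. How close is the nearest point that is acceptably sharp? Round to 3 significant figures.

220 m

Hyperfocal distance H = f²/(N·c) + f = 200²/(2.5 × 0.028) + 200 = 40000/0.07 + 200 ≈ 571628.6 mm ≈ 571.6 m.
Near limit Dn = s·(H − f)/(H + s − 2f) = 358000 × (571628.6 − 200) / (571628.6 + 358000 − 2 × 200) = 358000 × 571428.6 / 929228.6 ≈ 220152 mm ≈ 220 m.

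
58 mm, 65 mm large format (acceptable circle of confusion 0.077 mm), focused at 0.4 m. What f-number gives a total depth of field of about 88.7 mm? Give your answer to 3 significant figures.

Write h = H − f = f²/(N·c). The thin-lens limits are Dn = s·h/(h + (s−f)) and Df = s·h/(h − (s−f)), so DoF = Df − Dn = 2·s·(s−f)·h / (h² − (s−f)²).
That is a quadratic in h: DoF·h² − 2·s·(s−f)·h − DoF·(s−f)² = 0 ⇒ h = (s−f)·(s + √(s² + DoF²)) / DoF = 342 × (400 + √(400² + 88.7²)) / 88.7 = 342 × (400 + 409.717) / 88.7 ≈ 3122.0 mm.
Then N = f²/(c·h) = 58² / (0.077 × 3122.0) = 3364 / 240.40 ≈ 14.

f/14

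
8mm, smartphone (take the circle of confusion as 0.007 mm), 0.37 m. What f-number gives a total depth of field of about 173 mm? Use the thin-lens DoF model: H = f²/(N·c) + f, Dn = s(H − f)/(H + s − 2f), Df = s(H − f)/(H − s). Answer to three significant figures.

f/5.61

Write h = H − f = f²/(N·c). The thin-lens limits are Dn = s·h/(h + (s−f)) and Df = s·h/(h − (s−f)), so DoF = Df − Dn = 2·s·(s−f)·h / (h² − (s−f)²).
That is a quadratic in h: DoF·h² − 2·s·(s−f)·h − DoF·(s−f)² = 0 ⇒ h = (s−f)·(s + √(s² + DoF²)) / DoF = 362 × (370 + √(370² + 173²)) / 173 = 362 × (370 + 408.447) / 173 ≈ 1628.9 mm.
Then N = f²/(c·h) = 8² / (0.007 × 1628.9) = 64 / 11.402 ≈ 5.61.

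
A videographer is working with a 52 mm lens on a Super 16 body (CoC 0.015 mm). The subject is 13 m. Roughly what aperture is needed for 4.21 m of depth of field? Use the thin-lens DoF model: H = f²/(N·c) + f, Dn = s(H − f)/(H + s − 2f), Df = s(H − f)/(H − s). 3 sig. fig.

f/2.20

Write h = H − f = f²/(N·c). The thin-lens limits are Dn = s·h/(h + (s−f)) and Df = s·h/(h − (s−f)), so DoF = Df − Dn = 2·s·(s−f)·h / (h² − (s−f)²).
That is a quadratic in h: DoF·h² − 2·s·(s−f)·h − DoF·(s−f)² = 0 ⇒ h = (s−f)·(s + √(s² + DoF²)) / DoF = 12948 × (13000 + √(13000² + 4210²)) / 4210 = 12948 × (13000 + 13664.7) / 4210 ≈ 82008 mm.
Then N = f²/(c·h) = 52² / (0.015 × 82008) = 2704 / 1230.1 ≈ 2.20.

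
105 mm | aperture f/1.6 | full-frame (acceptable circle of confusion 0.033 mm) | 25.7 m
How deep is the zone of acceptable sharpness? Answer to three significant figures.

6.40 m

Hyperfocal distance H = f²/(N·c) + f = 105²/(1.6 × 0.033) + 105 = 11025/0.0528 + 105 ≈ 208911.8 mm ≈ 208.9 m.
Near limit Dn = s·(H − f)/(H + s − 2f) = 25700 × (208911.8 − 105) / (208911.8 + 25700 − 2 × 105) = 25700 × 208806.8 / 234401.8 ≈ 22893.7 mm.
Far limit Df = s·(H − f)/(H − s) = 25700 × (208911.8 − 105) / (208911.8 − 25700) = 25700 × 208806.8 / 183211.8 ≈ 29290.3 mm.
Depth of field = Df − Dn = 29290.3 − 22893.7 ≈ 6396.6 mm ≈ 6.40 m.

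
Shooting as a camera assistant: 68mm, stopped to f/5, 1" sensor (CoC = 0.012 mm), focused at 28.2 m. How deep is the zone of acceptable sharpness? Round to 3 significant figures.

Hyperfocal distance H = f²/(N·c) + f = 68²/(5 × 0.012) + 68 = 4624/0.06 + 68 ≈ 77134.7 mm ≈ 77.13 m.
Near limit Dn = s·(H − f)/(H + s − 2f) = 28200 × (77134.7 − 68) / (77134.7 + 28200 − 2 × 68) = 28200 × 77066.7 / 105198.7 ≈ 20659 mm.
Far limit Df = s·(H − f)/(H − s) = 28200 × (77134.7 − 68) / (77134.7 − 28200) = 28200 × 77066.7 / 48934.7 ≈ 44412 mm.
Depth of field = Df − Dn = 44412 − 20659 ≈ 23753 mm ≈ 23.8 m.

23.8 m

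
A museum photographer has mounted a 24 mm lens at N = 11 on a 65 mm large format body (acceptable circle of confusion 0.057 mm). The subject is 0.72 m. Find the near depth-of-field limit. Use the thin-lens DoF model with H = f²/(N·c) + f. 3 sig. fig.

Hyperfocal distance H = f²/(N·c) + f = 24²/(11 × 0.057) + 24 = 576/0.627 + 24 ≈ 942.7 mm ≈ 0.943 m.
Near limit Dn = s·(H − f)/(H + s − 2f) = 720 × (942.7 − 24) / (942.7 + 720 − 2 × 24) = 720 × 918.7 / 1614.7 ≈ 409.64 mm.

410 mm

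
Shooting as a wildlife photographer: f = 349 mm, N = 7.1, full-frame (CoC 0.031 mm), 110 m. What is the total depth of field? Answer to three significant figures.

Hyperfocal distance H = f²/(N·c) + f = 349²/(7.1 × 0.031) + 349 = 121801/0.2201 + 349 ≈ 553738.4 mm ≈ 553.7 m.
Near limit Dn = s·(H − f)/(H + s − 2f) = 110000 × (553738.4 − 349) / (553738.4 + 110000 − 2 × 349) = 110000 × 553389.4 / 663040.4 ≈ 91809 mm.
Far limit Df = s·(H − f)/(H − s) = 110000 × (553738.4 − 349) / (553738.4 − 110000) = 110000 × 553389.4 / 443738.4 ≈ 137182 mm.
Depth of field = Df − Dn = 137182 − 91809 ≈ 45373 mm ≈ 45.4 m.

45.4 m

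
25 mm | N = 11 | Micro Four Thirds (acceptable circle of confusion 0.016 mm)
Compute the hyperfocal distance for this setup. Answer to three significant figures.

3.58 m

Hyperfocal distance H = f²/(N·c) + f = 25²/(11 × 0.016) + 25 = 625/0.176 + 25 ≈ 3576.1 mm ≈ 3.58 m.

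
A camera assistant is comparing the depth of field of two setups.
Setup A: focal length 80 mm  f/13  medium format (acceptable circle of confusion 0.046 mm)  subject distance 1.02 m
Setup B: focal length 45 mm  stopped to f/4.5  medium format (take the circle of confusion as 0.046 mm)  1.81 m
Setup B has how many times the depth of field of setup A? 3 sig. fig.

3.74

Setup A: H = 80²/(13×0.046) + 80 ≈ 10782.3 mm; DoF = Df − Dn = 1118.21 − 937.65 ≈ 180.56 mm.
Setup B: H = 45²/(4.5×0.046) + 45 ≈ 9827.6 mm; DoF = Df − Dn = 2208.45 − 1533.35 ≈ 675.10 mm.
Ratio = 675.10 / 180.56 ≈ 3.74.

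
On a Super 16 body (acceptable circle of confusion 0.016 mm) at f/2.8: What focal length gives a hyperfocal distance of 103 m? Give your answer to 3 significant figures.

From H = f²/(N·c) + f, with f ≪ H: f ≈ √(H·N·c) = √(103000 × 2.8 × 0.016) = √4614.4 ≈ 67.93 mm.
The +f correction barely moves this — solving exactly, f² + N·c·f − N·c·H = 0 ⇒ f = (−N·c + √((N·c)² + 4·N·c·H))/2 = (−0.0448 + √18458)/2 ≈ 67.907 mm, so f ≈ 67.9 mm.

67.9 mm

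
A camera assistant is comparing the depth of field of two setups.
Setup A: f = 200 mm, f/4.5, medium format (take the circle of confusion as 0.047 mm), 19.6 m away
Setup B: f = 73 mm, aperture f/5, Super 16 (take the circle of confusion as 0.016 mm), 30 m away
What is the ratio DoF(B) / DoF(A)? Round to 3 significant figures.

8.31

Setup A: H = 200²/(4.5×0.047) + 200 ≈ 189325.3 mm; DoF = Df − Dn = 21840.3 − 17776.5 ≈ 4063.8 mm.
Setup B: H = 73²/(5×0.016) + 73 ≈ 66685.5 mm; DoF = Df − Dn = 54473 − 20700 ≈ 33773 mm.
Ratio = 33773 / 4063.8 ≈ 8.31.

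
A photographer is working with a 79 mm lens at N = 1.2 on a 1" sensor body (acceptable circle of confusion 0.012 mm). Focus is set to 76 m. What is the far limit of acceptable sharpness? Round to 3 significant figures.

Hyperfocal distance H = f²/(N·c) + f = 79²/(1.2 × 0.012) + 79 = 6241/0.0144 + 79 ≈ 433481.8 mm ≈ 433.5 m.
Far limit Df = s·(H − f)/(H − s) = 76000 × (433481.8 − 79) / (433481.8 − 76000) = 76000 × 433402.8 / 357481.8 ≈ 92141 mm ≈ 92.1 m.

92.1 m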